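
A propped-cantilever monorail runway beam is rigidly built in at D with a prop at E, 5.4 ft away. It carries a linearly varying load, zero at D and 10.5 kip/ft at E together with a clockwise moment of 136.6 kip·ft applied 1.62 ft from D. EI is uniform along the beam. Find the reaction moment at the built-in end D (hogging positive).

Take the reaction at E as the redundant and release it; the primary structure is a cantilever fixed at D.
Deflection at E on the released cantilever, summing each load's contribution:
  triangular load, peak 10.5 at the free end: 11w₀L⁴/(120EI) = 818.4/EI
  clockwise couple 136.6 at a = 1.62: M₀a(2L − a)/(2EI) = 1016/EI
  δ_0 = 1834/EI
Flexibility coefficient — unit upward force at E: δ_{EE} = L³/(3EI) = 52.49/EI.
The prop prevents deflection at E: R_E = δ_0/δ_{EE} = 1834/52.49 = 34.94 kip.
Moment equilibrium about D: M_D = Σ(load moments about D) − R_E·L = 238.7 − 34.94×5.4 = 49.96 kip·ft.

M_D = 49.96 kip·ft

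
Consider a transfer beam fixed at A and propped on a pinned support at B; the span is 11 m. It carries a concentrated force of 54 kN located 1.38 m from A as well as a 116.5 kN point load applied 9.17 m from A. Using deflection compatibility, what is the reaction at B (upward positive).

R_B = 88.92 kN

Release the roller at B. Primary structure: cantilever fixed at A.
Downward deflection at the released point B due to the loads:
  point load 54 at a = 1.38: Pa²(3L − a)/(6EI) = 542/EI
  point load 116.5 at a = 9.17: Pa²(3L − a)/(6EI) = 38908/EI
  δ_0 = 39450/EI
Tip deflection under a unit load at B: L³/(3EI) = 443.7/EI.
The prop prevents deflection at B: R_B = δ_0/δ_{BB} = 39450/443.7 = 88.92 kN.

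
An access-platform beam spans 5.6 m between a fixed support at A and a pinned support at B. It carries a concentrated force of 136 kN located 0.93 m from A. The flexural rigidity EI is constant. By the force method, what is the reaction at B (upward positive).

Take the reaction at B as the redundant and release it; the primary structure is a cantilever fixed at A.
Deflection at B on the released cantilever, summing each load's contribution:
  point load 136 at a = 0.93: Pa²(3L − a)/(6EI) = 311.1/EI
Flexibility coefficient — unit upward force at B: δ_{BB} = L³/(3EI) = 58.54/EI.
Compatibility at B: δ_0 − R_B·δ_{BB} = 0, so R_B = 311.1/58.54 = 5.315 kN.

R_B = 5.315 kN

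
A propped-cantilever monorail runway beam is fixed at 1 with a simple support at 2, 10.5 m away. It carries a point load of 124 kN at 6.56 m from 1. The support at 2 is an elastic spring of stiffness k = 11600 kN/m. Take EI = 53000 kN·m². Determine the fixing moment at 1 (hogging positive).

M_1 = 216.9 kN·m

Remove the prop at 2; the released (primary) structure is a cantilever built in at 1.
Downward deflection at the released point 2 due to the loads:
  point load 124 at a = 6.56: Pa²(3L − a)/(6EI) = 22181/EI
Tip deflection under a unit load at 2: L³/(3EI) = 385.9/EI.
With EI = 53000 kN·m²: δ_0 = 0.4185 m and δ_{22} = 0.007281 m/kN.
Compatibility — the spring shortens by R_2/k under the reaction it provides: δ_0 − R_2·δ_{22} = R_2/k. With 1/k = 0.000086 m/kN, R_2 = δ_0 / (δ_{22} + 1/k) = 0.4185 / (0.007281 + 0.000086) = 56.81 kN.
Moment equilibrium about 1: M_1 = Σ(load moments about 1) − R_2·L = 813.4 − 56.81×10.5 = 216.9 kN·m.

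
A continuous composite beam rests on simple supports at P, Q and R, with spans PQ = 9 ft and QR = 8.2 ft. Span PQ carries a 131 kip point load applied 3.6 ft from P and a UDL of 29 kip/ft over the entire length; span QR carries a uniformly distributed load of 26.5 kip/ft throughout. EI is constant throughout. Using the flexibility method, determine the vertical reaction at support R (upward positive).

R_R = 64.32 kip

Insert a hinge at Q; M_Q is the redundant, and each span becomes simply supported.
Discontinuity in slope at Q on the released structure — sum the simple-span end rotations:
  span PQ: point load 131 at a = 3.6: Pab(L + a)/(6LEI) = 594.2/EI
  span PQ: UDL 29: wL³/(24EI) = 880.9/EI
  span QR: UDL 26.5: wL³/(24EI) = 608.8/EI
  relative rotation θ_0 = (1475 + 608.8)/EI = 2084/EI
A unit hogging moment at Q produces rotation L₁/(3EI) + L₂/(3EI) = 5.733/EI.
Slope continuity at Q: θ_0 = M_Q·5.733/EI, so M_Q = 2084/5.733 = 363.5 kip·ft (hogging).
Span QR, ΣM about R: R_Q^{QR}·8.2 = 890.9 + 363.5, so R_Q^{QR} = 153 kip and R_R = 217.3 − 153 = 64.32 kip.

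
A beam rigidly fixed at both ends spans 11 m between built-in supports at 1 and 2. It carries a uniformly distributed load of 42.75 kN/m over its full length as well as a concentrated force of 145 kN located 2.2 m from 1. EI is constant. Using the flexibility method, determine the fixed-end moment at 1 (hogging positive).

Take the two fixed-end moments M_1, M_2 as redundants; the released structure is the simple span 12.
On the primary (simply-supported) span, the end slopes from the loading are:
  at 1: UDL 42.75: wL³/(24EI) = 2371/EI
  at 2: UDL 42.75: wL³/(24EI) = 2371/EI
  at 1: point load 145 at a = 2.2: Pab(L + b)/(6LEI) = 842.2/EI
  at 2: point load 145 at a = 2.2: Pab(L + a)/(6LEI) = 561.4/EI
  θ_10 = 3213/EI,  θ_20 = 2932/EI
Flexibility coefficients: a unit moment at one end gives L/(3EI) there and L/(6EI) at the far end, so f₁₁ = f₂₂ = 3.667/EI and f₁₂ = f₂₁ = 1.833/EI.
Compatibility — zero rotation at each built-in end:
  3.667 M_1 + 1.833 M_2 = 3213
  1.833 M_1 + 3.667 M_2 = 2932
Solving the pair gives M_1 = 635.2 kN·m and M_2 = 482.1 kN·m (hogging).

M_1 = 635.2 kN·m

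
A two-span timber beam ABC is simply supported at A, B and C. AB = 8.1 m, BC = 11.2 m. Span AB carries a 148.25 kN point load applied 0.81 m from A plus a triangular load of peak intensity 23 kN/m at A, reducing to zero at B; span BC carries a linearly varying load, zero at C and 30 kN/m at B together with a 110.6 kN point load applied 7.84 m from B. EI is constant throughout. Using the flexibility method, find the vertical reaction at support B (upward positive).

Take M_B as the redundant. Released structure: two simple spans AB and BC with a hinge at B.
Rotations at B on the released spans (each span's end-slope, ×1/EI):
  span AB: point load 148.25 at a = 0.81: Pab(L + a)/(6LEI) = 160.5/EI
  span AB: triangular load, peak 23: 7w₀L³/(360EI) = 237.7/EI
  span BC: triangular load, peak 30: w₀L³/(45EI) = 936.6/EI
  span BC: point load 110.6 at a = 7.84: Pab(L + b)/(6LEI) = 631.3/EI
  relative rotation θ_0 = (398.2 + 1568)/EI = 1966/EI
A unit hogging moment at B produces rotation L₁/(3EI) + L₂/(3EI) = 6.433/EI.
Compatibility: M_B·(L₁+L₂)/(3EI) = θ_0, giving M_B = 305.6 kN·m (hogging).
Span AB, ΣM about A with M_B applied at B: R_B^{AB}·8.1 = 371.6 + 305.6, so R_B^{AB} = 83.6 kN and R_A = 241.4 − 83.6 = 157.8 kN.
Span BC, ΣM about C: R_B^{BC}·11.2 = 1626 + 305.6, so R_B^{BC} = 172.5 kN and R_C = 278.6 − 172.5 = 106.1 kN.
R_B = 83.6 + 172.5 = 256.1 kN.

R_B = 256.1 kN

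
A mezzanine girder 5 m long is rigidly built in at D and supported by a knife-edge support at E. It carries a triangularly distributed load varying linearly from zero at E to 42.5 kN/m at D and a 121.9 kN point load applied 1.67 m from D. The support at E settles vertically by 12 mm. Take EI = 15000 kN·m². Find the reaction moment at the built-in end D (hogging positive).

Choose R_E as the redundant. The primary structure is the cantilever fixed at D.
Deflection at E on the released cantilever, summing each load's contribution:
  triangular load, peak 42.5 at the fixed end: w₀L⁴/(30EI) = 885.4/EI
  point load 121.9 at a = 1.67: Pa²(3L − a)/(6EI) = 755.3/EI
  δ_0 = 1641/EI
Tip deflection under a unit load at E: L³/(3EI) = 41.67/EI.
With EI = 15000 kN·m²: δ_0 = 0.10938 m and δ_{EE} = 0.002778 m/kN.
Compatibility — the beam at E must follow the support down by 0.012 m: δ_0 − R_E·δ_{EE} = 0.012, so R_E = (0.10938 − 0.012)/0.002778 = 35.06 kN.
Moment equilibrium about D: M_D = Σ(load moments about D) − R_E·L = 380.7 − 35.06×5 = 205.4 kN·m.

M_D = 205.4 kN·m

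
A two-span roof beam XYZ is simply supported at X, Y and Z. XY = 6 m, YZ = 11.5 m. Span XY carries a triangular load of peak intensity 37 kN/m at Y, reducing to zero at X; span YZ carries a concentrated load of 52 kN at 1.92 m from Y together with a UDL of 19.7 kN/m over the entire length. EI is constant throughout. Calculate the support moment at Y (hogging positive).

M_Y = 294.5 kN·m

Release continuity at Y by inserting a hinge; the redundant is the internal moment M_Y. The primary structure is two simply-supported spans XY and YZ.
Rotations at Y on the released spans (each span's end-slope, ×1/EI):
  span XY: triangular load, peak 37: w₀L³/(45EI) = 177.6/EI
  span YZ: point load 52 at a = 1.92: Pab(L + b)/(6LEI) = 292.2/EI
  span YZ: UDL 19.7: wL³/(24EI) = 1248/EI
  relative rotation θ_0 = (177.6 + 1541)/EI = 1718/EI
A unit hogging moment at Y produces rotation L₁/(3EI) + L₂/(3EI) = 5.833/EI.
Compatibility: M_Y·(L₁+L₂)/(3EI) = θ_0, giving M_Y = 294.5 kN·m (hogging).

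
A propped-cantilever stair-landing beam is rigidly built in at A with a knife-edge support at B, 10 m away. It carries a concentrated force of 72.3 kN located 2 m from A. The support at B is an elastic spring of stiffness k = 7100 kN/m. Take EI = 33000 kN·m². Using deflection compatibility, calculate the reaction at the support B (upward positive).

Remove the prop at B; the released (primary) structure is a cantilever built in at A.
Primary-structure tip deflection at B by superposition:
  point load 72.3 at a = 2: Pa²(3L − a)/(6EI) = 1350/EI
Tip deflection under a unit load at B: L³/(3EI) = 333.3/EI.
With EI = 33000 kN·m²: δ_0 = 0.040897 m and δ_{BB} = 0.010101 m/kN.
Compatibility — the spring shortens by R_B/k under the reaction it provides: δ_0 − R_B·δ_{BB} = R_B/k. With 1/k = 0.000141 m/kN, R_B = δ_0 / (δ_{BB} + 1/k) = 0.040897 / (0.010101 + 0.000141) = 3.993 kN.

R_B = 3.993 kN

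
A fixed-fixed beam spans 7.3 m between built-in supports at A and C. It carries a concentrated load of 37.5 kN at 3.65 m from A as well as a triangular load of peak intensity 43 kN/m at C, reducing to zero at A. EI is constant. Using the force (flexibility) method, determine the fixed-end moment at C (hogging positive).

Take the two fixed-end moments M_A, M_C as redundants; the released structure is the simple span AC.
End rotations of the released simple span under the applied load (×1/EI):
  at A: point load 37.5 at a = 3.65: Pab(L + b)/(6LEI) = 124.9/EI
  at C: point load 37.5 at a = 3.65: Pab(L + a)/(6LEI) = 124.9/EI
  at A: triangular load, peak 43: 7w₀L³/(360EI) = 325.3/EI
  at C: triangular load, peak 43: w₀L³/(45EI) = 371.7/EI
  θ_A0 = 450.2/EI,  θ_C0 = 496.6/EI
Flexibility coefficients: a unit moment at one end gives L/(3EI) there and L/(6EI) at the far end, so f₁₁ = f₂₂ = 2.433/EI and f₁₂ = f₂₁ = 1.217/EI.
Compatibility — zero rotation at each built-in end:
  2.433 M_A + 1.217 M_C = 450.2
  1.217 M_A + 2.433 M_C = 496.6
Solving the pair gives M_A = 110.6 kN·m and M_C = 148.8 kN·m (hogging).

M_C = 148.8 kN·m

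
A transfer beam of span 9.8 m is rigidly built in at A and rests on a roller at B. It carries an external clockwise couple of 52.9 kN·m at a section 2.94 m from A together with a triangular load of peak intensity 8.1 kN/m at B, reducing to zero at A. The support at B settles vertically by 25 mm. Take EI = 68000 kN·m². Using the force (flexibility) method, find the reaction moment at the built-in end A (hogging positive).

M_A = 110.9 kN·m

Take the reaction at B as the redundant and release it; the primary structure is a cantilever fixed at A.
Downward deflection at the released point B due to the loads:
  clockwise couple 52.9 at a = 2.94: M₀a(2L − a)/(2EI) = 1296/EI
  triangular load, peak 8.1 at the free end: 11w₀L⁴/(120EI) = 6849/EI
  δ_0 = 8144/EI
Flexibility coefficient — unit upward force at B: δ_{BB} = L³/(3EI) = 313.7/EI.
With EI = 68000 kN·m²: δ_0 = 0.11977 m and δ_{BB} = 0.004614 m/kN.
Compatibility — the beam at B must follow the support down by 0.025 m: δ_0 − R_B·δ_{BB} = 0.025, so R_B = (0.11977 − 0.025)/0.004614 = 20.54 kN.
Moment equilibrium about A: M_A = Σ(load moments about A) − R_B·L = 312.2 − 20.54×9.8 = 110.9 kN·m.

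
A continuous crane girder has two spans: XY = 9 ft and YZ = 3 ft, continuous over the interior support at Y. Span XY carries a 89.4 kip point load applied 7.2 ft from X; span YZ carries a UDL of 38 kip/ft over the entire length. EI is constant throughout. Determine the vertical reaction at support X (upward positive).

Release continuity at Y by inserting a hinge; the redundant is the internal moment M_Y. The primary structure is two simply-supported spans XY and YZ.
End slopes at the hinge Y, treating each span as simply supported:
  span XY: point load 89.4 at a = 7.2: Pab(L + a)/(6LEI) = 347.6/EI
  span YZ: UDL 38: wL³/(24EI) = 42.75/EI
  relative rotation θ_0 = (347.6 + 42.75)/EI = 390.3/EI
A unit hogging moment at Y produces rotation L₁/(3EI) + L₂/(3EI) = 4/EI.
Compatibility: M_Y·(L₁+L₂)/(3EI) = θ_0, giving M_Y = 97.58 kip·ft (hogging).
Span XY, ΣM about X with M_Y applied at Y: R_Y^{XY}·9 = 643.7 + 97.58, so R_Y^{XY} = 82.36 kip and R_X = 89.4 − 82.36 = 7.037 kip.

R_X = 7.037 kip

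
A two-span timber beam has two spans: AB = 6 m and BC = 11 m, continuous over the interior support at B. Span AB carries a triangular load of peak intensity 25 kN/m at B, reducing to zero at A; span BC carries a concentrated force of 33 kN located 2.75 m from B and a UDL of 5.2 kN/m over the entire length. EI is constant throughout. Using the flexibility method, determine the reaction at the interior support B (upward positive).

Insert a hinge at B; M_B is the redundant, and each span becomes simply supported.
End slopes at the hinge B, treating each span as simply supported:
  span AB: triangular load, peak 25: w₀L³/(45EI) = 120/EI
  span BC: point load 33 at a = 2.75: Pab(L + b)/(6LEI) = 218.4/EI
  span BC: UDL 5.2: wL³/(24EI) = 288.4/EI
  relative rotation θ_0 = (120 + 506.8)/EI = 626.8/EI
A unit hogging moment at B produces rotation L₁/(3EI) + L₂/(3EI) = 5.667/EI.
Compatibility: M_B·(L₁+L₂)/(3EI) = θ_0, giving M_B = 110.6 kN·m (hogging).
Span AB, ΣM about A with M_B applied at B: R_B^{AB}·6 = 300 + 110.6, so R_B^{AB} = 68.43 kN and R_A = 75 − 68.43 = 6.566 kN.
Span BC, ΣM about C: R_B^{BC}·11 = 586.9 + 110.6, so R_B^{BC} = 63.4 kN and R_C = 90.2 − 63.4 = 26.8 kN.
R_B = 68.43 + 63.4 = 131.8 kN.

R_B = 131.8 kN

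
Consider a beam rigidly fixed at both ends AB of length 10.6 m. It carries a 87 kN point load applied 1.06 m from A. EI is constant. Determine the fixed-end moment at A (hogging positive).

Take the two fixed-end moments M_A, M_B as redundants; the released structure is the simple span AB.
End rotations of the released simple span under the applied load (×1/EI):
  at A: point load 87 at a = 1.06: Pab(L + b)/(6LEI) = 278.6/EI
  at B: point load 87 at a = 1.06: Pab(L + a)/(6LEI) = 161.3/EI
  θ_A0 = 278.6/EI,  θ_B0 = 161.3/EI
Flexibility coefficients: a unit moment at one end gives L/(3EI) there and L/(6EI) at the far end, so f₁₁ = f₂₂ = 3.533/EI and f₁₂ = f₂₁ = 1.767/EI.
Compatibility — zero rotation at each built-in end:
  3.533 M_A + 1.767 M_B = 278.6
  1.767 M_A + 3.533 M_B = 161.3
Solving the pair gives M_A = 74.7 kN·m and M_B = 8.3 kN·m (hogging).

M_A = 74.7 kN·m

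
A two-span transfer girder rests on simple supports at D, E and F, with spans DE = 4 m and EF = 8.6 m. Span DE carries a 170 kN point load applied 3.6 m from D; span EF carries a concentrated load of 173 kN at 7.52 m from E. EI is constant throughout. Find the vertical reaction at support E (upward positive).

R_E = 204.5 kN

Take M_E as the redundant. Released structure: two simple spans DE and EF with a hinge at E.
Rotations at E on the released spans (each span's end-slope, ×1/EI):
  span DE: point load 170 at a = 3.6: Pab(L + a)/(6LEI) = 77.52/EI
  span EF: point load 173 at a = 7.52: Pab(L + b)/(6LEI) = 263.6/EI
  relative rotation θ_0 = (77.52 + 263.6)/EI = 341.1/EI
A unit hogging moment at E produces rotation L₁/(3EI) + L₂/(3EI) = 4.2/EI.
Slope continuity at E: θ_0 = M_E·4.2/EI, so M_E = 341.1/4.2 = 81.21 kN·m (hogging).
Span DE, ΣM about D with M_E applied at E: R_E^{DE}·4 = 612 + 81.21, so R_E^{DE} = 173.3 kN and R_D = 170 − 173.3 = -3.304 kN.
Span EF, ΣM about F: R_E^{EF}·8.6 = 186.8 + 81.21, so R_E^{EF} = 31.17 kN and R_F = 173 − 31.17 = 141.8 kN.
R_E = 173.3 + 31.17 = 204.5 kN.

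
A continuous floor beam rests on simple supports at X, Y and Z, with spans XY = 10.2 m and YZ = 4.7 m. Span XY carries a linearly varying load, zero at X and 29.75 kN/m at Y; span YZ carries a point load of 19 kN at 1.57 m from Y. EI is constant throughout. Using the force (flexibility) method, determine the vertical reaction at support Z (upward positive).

R_Z = -24.82 kN

Release continuity at Y by inserting a hinge; the redundant is the internal moment M_Y. The primary structure is two simply-supported spans XY and YZ.
Rotations at Y on the released spans (each span's end-slope, ×1/EI):
  span XY: triangular load, peak 29.75: w₀L³/(45EI) = 701.6/EI
  span YZ: point load 19 at a = 1.57: Pab(L + b)/(6LEI) = 25.92/EI
  relative rotation θ_0 = (701.6 + 25.92)/EI = 727.5/EI
A unit hogging moment at Y produces rotation L₁/(3EI) + L₂/(3EI) = 4.967/EI.
Slope continuity at Y: θ_0 = M_Y·4.967/EI, so M_Y = 727.5/4.967 = 146.5 kN·m (hogging).
Span YZ, ΣM about Z: R_Y^{YZ}·4.7 = 59.47 + 146.5, so R_Y^{YZ} = 43.82 kN and R_Z = 19 − 43.82 = -24.82 kN.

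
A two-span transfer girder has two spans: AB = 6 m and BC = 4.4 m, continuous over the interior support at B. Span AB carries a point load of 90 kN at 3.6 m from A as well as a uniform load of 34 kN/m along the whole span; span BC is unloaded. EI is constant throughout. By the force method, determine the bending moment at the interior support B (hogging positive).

M_B = 148.1 kN·m

Release continuity at B by inserting a hinge; the redundant is the internal moment M_B. The primary structure is two simply-supported spans AB and BC.
Rotations at B on the released spans (each span's end-slope, ×1/EI):
  span AB: point load 90 at a = 3.6: Pab(L + a)/(6LEI) = 207.4/EI
  span AB: UDL 34: wL³/(24EI) = 306/EI
  relative rotation θ_0 = (513.4 + 0)/EI = 513.4/EI
A unit hogging moment at B produces rotation L₁/(3EI) + L₂/(3EI) = 3.467/EI.
Compatibility: M_B·(L₁+L₂)/(3EI) = θ_0, giving M_B = 148.1 kN·m (hogging).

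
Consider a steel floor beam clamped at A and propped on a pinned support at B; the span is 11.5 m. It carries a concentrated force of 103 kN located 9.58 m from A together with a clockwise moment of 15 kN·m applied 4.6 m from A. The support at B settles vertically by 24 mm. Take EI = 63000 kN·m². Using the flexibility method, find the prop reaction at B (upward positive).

R_B = 75.71 kN

Release the roller at B. Primary structure: cantilever fixed at A.
Deflection at B on the released cantilever, summing each load's contribution:
  point load 103 at a = 9.58: Pa²(3L − a)/(6EI) = 39261/EI
  clockwise couple 15 at a = 4.6: M₀a(2L − a)/(2EI) = 634.8/EI
  δ_0 = 39896/EI
Flexibility coefficient — unit upward force at B: δ_{BB} = L³/(3EI) = 507/EI.
With EI = 63000 kN·m²: δ_0 = 0.63327 m and δ_{BB} = 0.008047 m/kN.
Compatibility — the beam at B must follow the support down by 0.024 m: δ_0 − R_B·δ_{BB} = 0.024, so R_B = (0.63327 − 0.024)/0.008047 = 75.71 kN.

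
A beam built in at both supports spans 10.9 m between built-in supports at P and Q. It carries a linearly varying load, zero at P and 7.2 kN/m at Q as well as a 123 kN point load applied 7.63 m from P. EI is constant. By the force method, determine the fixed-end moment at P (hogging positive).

Release both end moments; the primary structure is a simply-supported span PQ with redundants M_P and M_Q.
End rotations of the released simple span under the applied load (×1/EI):
  at P: triangular load, peak 7.2: 7w₀L³/(360EI) = 181.3/EI
  at Q: triangular load, peak 7.2: w₀L³/(45EI) = 207.2/EI
  at P: point load 123 at a = 7.63: Pab(L + b)/(6LEI) = 664.9/EI
  at Q: point load 123 at a = 7.63: Pab(L + a)/(6LEI) = 869.5/EI
  θ_P0 = 846.2/EI,  θ_Q0 = 1077/EI
Flexibility coefficients: a unit moment at one end gives L/(3EI) there and L/(6EI) at the far end, so f₁₁ = f₂₂ = 3.633/EI and f₁₂ = f₂₁ = 1.817/EI.
Compatibility — zero rotation at each built-in end:
  3.633 M_P + 1.817 M_Q = 846.2
  1.817 M_P + 3.633 M_Q = 1077
Solving the pair gives M_P = 113 kN·m and M_Q = 239.9 kN·m (hogging).

M_P = 113 kN·m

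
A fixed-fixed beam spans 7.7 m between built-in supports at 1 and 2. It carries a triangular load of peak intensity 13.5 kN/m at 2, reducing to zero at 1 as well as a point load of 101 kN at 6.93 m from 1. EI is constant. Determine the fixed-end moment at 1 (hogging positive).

M_1 = 33.68 kN·m

Take the two fixed-end moments M_1, M_2 as redundants; the released structure is the simple span 12.
End rotations of the released simple span under the applied load (×1/EI):
  at 1: triangular load, peak 13.5: 7w₀L³/(360EI) = 119.8/EI
  at 2: triangular load, peak 13.5: w₀L³/(45EI) = 137/EI
  at 1: point load 101 at a = 6.93: Pab(L + b)/(6LEI) = 98.81/EI
  at 2: point load 101 at a = 6.93: Pab(L + a)/(6LEI) = 170.7/EI
  θ_10 = 218.6/EI,  θ_20 = 307.6/EI
Flexibility coefficients: a unit moment at one end gives L/(3EI) there and L/(6EI) at the far end, so f₁₁ = f₂₂ = 2.567/EI and f₁₂ = f₂₁ = 1.283/EI.
Compatibility — zero rotation at each built-in end:
  2.567 M_1 + 1.283 M_2 = 218.6
  1.283 M_1 + 2.567 M_2 = 307.6
Solving the pair gives M_1 = 33.68 kN·m and M_2 = 103 kN·m (hogging).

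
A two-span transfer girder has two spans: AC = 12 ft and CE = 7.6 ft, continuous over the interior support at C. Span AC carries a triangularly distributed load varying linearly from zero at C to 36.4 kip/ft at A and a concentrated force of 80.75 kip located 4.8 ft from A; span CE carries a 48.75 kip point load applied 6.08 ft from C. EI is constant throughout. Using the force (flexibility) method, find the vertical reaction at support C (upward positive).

R_C = 179.5 kip

Release continuity at C by inserting a hinge; the redundant is the internal moment M_C. The primary structure is two simply-supported spans AC and CE.
End slopes at the hinge C, treating each span as simply supported:
  span AC: triangular load, peak 36.4: 7w₀L³/(360EI) = 1223/EI
  span AC: point load 80.75 at a = 4.8: Pab(L + a)/(6LEI) = 651.2/EI
  span CE: point load 48.75 at a = 6.08: Pab(L + b)/(6LEI) = 90.11/EI
  relative rotation θ_0 = (1874 + 90.11)/EI = 1964/EI
A unit hogging moment at C produces rotation L₁/(3EI) + L₂/(3EI) = 6.533/EI.
Compatibility: M_C·(L₁+L₂)/(3EI) = θ_0, giving M_C = 300.7 kip·ft (hogging).
Span AC, ΣM about A with M_C applied at C: R_C^{AC}·12 = 1261 + 300.7, so R_C^{AC} = 130.2 kip and R_A = 299.1 − 130.2 = 169 kip.
Span CE, ΣM about E: R_C^{CE}·7.6 = 74.1 + 300.7, so R_C^{CE} = 49.31 kip and R_E = 48.75 − 49.31 = -0.5606 kip.
R_C = 130.2 + 49.31 = 179.5 kip.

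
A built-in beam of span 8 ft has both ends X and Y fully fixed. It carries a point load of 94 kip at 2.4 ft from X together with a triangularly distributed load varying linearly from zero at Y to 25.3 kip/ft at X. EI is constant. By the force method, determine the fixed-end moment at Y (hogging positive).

M_Y = 101.3 kip·ft

Take the two fixed-end moments M_X, M_Y as redundants; the released structure is the simple span XY.
End rotations of the released simple span under the applied load (×1/EI):
  at X: point load 94 at a = 2.4: Pab(L + b)/(6LEI) = 358/EI
  at Y: point load 94 at a = 2.4: Pab(L + a)/(6LEI) = 273.7/EI
  at X: triangular load, peak 25.3: w₀L³/(45EI) = 287.9/EI
  at Y: triangular load, peak 25.3: 7w₀L³/(360EI) = 251.9/EI
  θ_X0 = 645.8/EI,  θ_Y0 = 525.6/EI
Flexibility coefficients: a unit moment at one end gives L/(3EI) there and L/(6EI) at the far end, so f₁₁ = f₂₂ = 2.667/EI and f₁₂ = f₂₁ = 1.333/EI.
Compatibility — zero rotation at each built-in end:
  2.667 M_X + 1.333 M_Y = 645.8
  1.333 M_X + 2.667 M_Y = 525.6
Solving the pair gives M_X = 191.5 kip·ft and M_Y = 101.3 kip·ft (hogging).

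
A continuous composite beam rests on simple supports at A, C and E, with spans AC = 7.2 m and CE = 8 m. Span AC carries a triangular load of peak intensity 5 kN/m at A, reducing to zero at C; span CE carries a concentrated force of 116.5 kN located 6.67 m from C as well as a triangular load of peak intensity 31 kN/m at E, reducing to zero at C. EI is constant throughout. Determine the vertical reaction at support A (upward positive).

Insert a hinge at C; M_C is the redundant, and each span becomes simply supported.
Discontinuity in slope at C on the released structure — sum the simple-span end rotations:
  span AC: triangular load, peak 5: 7w₀L³/(360EI) = 36.29/EI
  span CE: point load 116.5 at a = 6.67: Pab(L + b)/(6LEI) = 200.9/EI
  span CE: triangular load, peak 31: 7w₀L³/(360EI) = 308.6/EI
  relative rotation θ_0 = (36.29 + 509.5)/EI = 545.8/EI
A unit hogging moment at C produces rotation L₁/(3EI) + L₂/(3EI) = 5.067/EI.
Compatibility: M_C·(L₁+L₂)/(3EI) = θ_0, giving M_C = 107.7 kN·m (hogging).
Span AC, ΣM about A with M_C applied at C: R_C^{AC}·7.2 = 43.2 + 107.7, so R_C^{AC} = 20.96 kN and R_A = 18 − 20.96 = -2.961 kN.

R_A = -2.961 kN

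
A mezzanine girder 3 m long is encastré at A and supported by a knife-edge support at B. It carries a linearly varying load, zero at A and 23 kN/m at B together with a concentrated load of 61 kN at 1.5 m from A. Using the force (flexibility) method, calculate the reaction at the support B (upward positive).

R_B = 38.04 kN

Release the roller at B. Primary structure: cantilever fixed at A.
Deflection at B on the released cantilever, summing each load's contribution:
  triangular load, peak 23 at the free end: 11w₀L⁴/(120EI) = 170.8/EI
  point load 61 at a = 1.5: Pa²(3L − a)/(6EI) = 171.6/EI
  δ_0 = 342.3/EI
Flexibility coefficient — unit upward force at B: δ_{BB} = L³/(3EI) = 9/EI.
The prop prevents deflection at B: R_B = δ_0/δ_{BB} = 342.3/9 = 38.04 kN.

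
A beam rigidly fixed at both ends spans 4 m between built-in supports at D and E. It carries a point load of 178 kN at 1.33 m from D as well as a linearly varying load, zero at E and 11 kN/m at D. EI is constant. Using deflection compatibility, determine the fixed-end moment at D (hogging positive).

M_D = 114.3 kN·m

Release both end moments; the primary structure is a simply-supported span DE with redundants M_D and M_E.
Simple-span end rotations at D and E under the given loads:
  at D: point load 178 at a = 1.33: Pab(L + b)/(6LEI) = 175.7/EI
  at E: point load 178 at a = 1.33: Pab(L + a)/(6LEI) = 140.4/EI
  at D: triangular load, peak 11: w₀L³/(45EI) = 15.64/EI
  at E: triangular load, peak 11: 7w₀L³/(360EI) = 13.69/EI
  θ_D0 = 191.3/EI,  θ_E0 = 154.1/EI
Flexibility coefficients: a unit moment at one end gives L/(3EI) there and L/(6EI) at the far end, so f₁₁ = f₂₂ = 1.333/EI and f₁₂ = f₂₁ = 0.6667/EI.
Compatibility — zero rotation at each built-in end:
  1.333 M_D + 0.6667 M_E = 191.3
  0.6667 M_D + 1.333 M_E = 154.1
Solving the pair gives M_D = 114.3 kN·m and M_E = 58.41 kN·m (hogging).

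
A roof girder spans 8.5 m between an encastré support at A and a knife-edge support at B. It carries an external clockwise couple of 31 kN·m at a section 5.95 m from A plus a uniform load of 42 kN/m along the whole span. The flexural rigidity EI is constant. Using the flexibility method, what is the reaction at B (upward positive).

Take the reaction at B as the redundant and release it; the primary structure is a cantilever fixed at A.
Deflection at B on the released cantilever, summing each load's contribution:
  clockwise couple 31 at a = 5.95: M₀a(2L − a)/(2EI) = 1019/EI
  UDL 42: wL⁴/(8EI) = 27405/EI
  δ_0 = 28424/EI
Flexibility coefficient — unit upward force at B: δ_{BB} = L³/(3EI) = 204.7/EI.
Compatibility at B: δ_0 − R_B·δ_{BB} = 0, so R_B = 28424/204.7 = 138.9 kN.

R_B = 138.9 kN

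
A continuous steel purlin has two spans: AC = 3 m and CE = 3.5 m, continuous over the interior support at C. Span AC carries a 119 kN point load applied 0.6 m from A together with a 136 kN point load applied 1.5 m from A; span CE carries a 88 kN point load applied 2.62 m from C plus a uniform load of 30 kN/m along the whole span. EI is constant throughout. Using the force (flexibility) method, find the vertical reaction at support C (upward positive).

R_C = 225.5 kN

Insert a hinge at C; M_C is the redundant, and each span becomes simply supported.
End slopes at the hinge C, treating each span as simply supported:
  span AC: point load 119 at a = 0.6: Pab(L + a)/(6LEI) = 34.27/EI
  span AC: point load 136 at a = 1.5: Pab(L + a)/(6LEI) = 76.5/EI
  span CE: point load 88 at a = 2.62: Pab(L + b)/(6LEI) = 42.32/EI
  span CE: UDL 30: wL³/(24EI) = 53.59/EI
  relative rotation θ_0 = (110.8 + 95.91)/EI = 206.7/EI
A unit hogging moment at C produces rotation L₁/(3EI) + L₂/(3EI) = 2.167/EI.
Compatibility: M_C·(L₁+L₂)/(3EI) = θ_0, giving M_C = 95.39 kN·m (hogging).
Span AC, ΣM about A with M_C applied at C: R_C^{AC}·3 = 275.4 + 95.39, so R_C^{AC} = 123.6 kN and R_A = 255 − 123.6 = 131.4 kN.
Span CE, ΣM about E: R_C^{CE}·3.5 = 261.2 + 95.39, so R_C^{CE} = 101.9 kN and R_E = 193 − 101.9 = 91.12 kN.
R_C = 123.6 + 101.9 = 225.5 kN.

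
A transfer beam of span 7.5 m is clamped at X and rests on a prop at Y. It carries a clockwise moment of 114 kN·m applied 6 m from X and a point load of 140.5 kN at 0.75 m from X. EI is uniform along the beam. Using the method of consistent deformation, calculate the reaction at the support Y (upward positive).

R_Y = 23.93 kN

Choose R_Y as the redundant. The primary structure is the cantilever fixed at X.
Free-end deflection of the primary structure under the applied loading (downward +):
  clockwise couple 114 at a = 6: M₀a(2L − a)/(2EI) = 3078/EI
  point load 140.5 at a = 0.75: Pa²(3L − a)/(6EI) = 286.5/EI
  δ_0 = 3364/EI
Flexibility coefficient — unit upward force at Y: δ_{YY} = L³/(3EI) = 140.6/EI.
The prop prevents deflection at Y: R_Y = δ_0/δ_{YY} = 3364/140.6 = 23.93 kN.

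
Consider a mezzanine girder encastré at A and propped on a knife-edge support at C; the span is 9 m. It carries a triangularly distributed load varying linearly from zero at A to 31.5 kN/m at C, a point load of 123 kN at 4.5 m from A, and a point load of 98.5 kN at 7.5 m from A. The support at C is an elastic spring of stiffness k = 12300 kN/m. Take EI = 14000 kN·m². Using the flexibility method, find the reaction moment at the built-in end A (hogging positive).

Remove the prop at C; the released (primary) structure is a cantilever built in at A.
Primary-structure tip deflection at C by superposition:
  triangular load, peak 31.5 at the free end: 11w₀L⁴/(120EI) = 18945/EI
  point load 123 at a = 4.5: Pa²(3L − a)/(6EI) = 9340/EI
  point load 98.5 at a = 7.5: Pa²(3L − a)/(6EI) = 18007/EI
  δ_0 = 46292/EI
Flexibility coefficient — unit upward force at C: δ_{CC} = L³/(3EI) = 243/EI.
With EI = 14000 kN·m²: δ_0 = 3.3066 m and δ_{CC} = 0.017357 m/kN.
Compatibility — the spring shortens by R_C/k under the reaction it provides: δ_0 − R_C·δ_{CC} = R_C/k. With 1/k = 0.000081 m/kN, R_C = δ_0 / (δ_{CC} + 1/k) = 3.3066 / (0.017357 + 0.000081) = 189.6 kN.
Moment equilibrium about A: M_A = Σ(load moments about A) − R_C·L = 2143 − 189.6×9 = 436.2 kN·m.

M_A = 436.2 kN·m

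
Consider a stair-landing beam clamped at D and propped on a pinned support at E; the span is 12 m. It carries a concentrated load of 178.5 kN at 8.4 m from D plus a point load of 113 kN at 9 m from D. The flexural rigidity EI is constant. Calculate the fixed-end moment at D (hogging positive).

Release the roller at E. Primary structure: cantilever fixed at D.
Free-end deflection of the primary structure under the applied loading (downward +):
  point load 178.5 at a = 8.4: Pa²(3L − a)/(6EI) = 57937/EI
  point load 113 at a = 9: Pa²(3L − a)/(6EI) = 41188/EI
  δ_0 = 99125/EI
Flexibility coefficient — unit upward force at E: δ_{EE} = L³/(3EI) = 576/EI.
The prop prevents deflection at E: R_E = δ_0/δ_{EE} = 99125/576 = 172.1 kN.
Moment equilibrium about D: M_D = Σ(load moments about D) − R_E·L = 2516 − 172.1×12 = 451.3 kN·m.

M_D = 451.3 kN·m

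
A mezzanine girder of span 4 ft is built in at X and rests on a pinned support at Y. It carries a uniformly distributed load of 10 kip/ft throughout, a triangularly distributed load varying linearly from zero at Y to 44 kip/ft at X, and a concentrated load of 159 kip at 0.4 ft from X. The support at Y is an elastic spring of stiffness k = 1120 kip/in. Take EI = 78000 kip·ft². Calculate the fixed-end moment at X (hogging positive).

M_X = 151.2 kip·ft

Choose R_Y as the redundant. The primary structure is the cantilever fixed at X.
Primary-structure tip deflection at Y by superposition:
  UDL 10: wL⁴/(8EI) = 320/EI
  triangular load, peak 44 at the fixed end: w₀L⁴/(30EI) = 375.5/EI
  point load 159 at a = 0.4: Pa²(3L − a)/(6EI) = 49.18/EI
  δ_0 = 744.7/EI
Tip deflection under a unit load at Y: L³/(3EI) = 21.33/EI.
With EI = 78000 kip·ft²: δ_0 = 0.009547 ft and δ_{YY} = 0.000274 ft/kip.
Compatibility — the spring shortens by R_Y/k under the reaction it provides: δ_0 − R_Y·δ_{YY} = R_Y/k. With 1/k = 1/(1120×12) ft/kip = 0.000074 ft/kip, R_Y = δ_0 / (δ_{YY} + 1/k) = 0.009547 / (0.000274 + 0.000074) = 27.44 kip.
Moment equilibrium about X: M_X = Σ(load moments about X) − R_Y·L = 260.9 − 27.44×4 = 151.2 kip·ft.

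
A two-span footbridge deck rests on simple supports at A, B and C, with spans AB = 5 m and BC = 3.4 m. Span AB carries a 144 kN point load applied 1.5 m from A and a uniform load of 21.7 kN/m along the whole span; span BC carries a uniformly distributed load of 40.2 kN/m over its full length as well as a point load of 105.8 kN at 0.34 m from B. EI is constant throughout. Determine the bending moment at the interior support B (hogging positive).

Release continuity at B by inserting a hinge; the redundant is the internal moment M_B. The primary structure is two simply-supported spans AB and BC.
Rotations at B on the released spans (each span's end-slope, ×1/EI):
  span AB: point load 144 at a = 1.5: Pab(L + a)/(6LEI) = 163.8/EI
  span AB: UDL 21.7: wL³/(24EI) = 113/EI
  span BC: UDL 40.2: wL³/(24EI) = 65.83/EI
  span BC: point load 105.8 at a = 0.34: Pab(L + b)/(6LEI) = 34.86/EI
  relative rotation θ_0 = (276.8 + 100.7)/EI = 377.5/EI
A unit hogging moment at B produces rotation L₁/(3EI) + L₂/(3EI) = 2.8/EI.
Compatibility: M_B·(L₁+L₂)/(3EI) = θ_0, giving M_B = 134.8 kN·m (hogging).

M_B = 134.8 kN·m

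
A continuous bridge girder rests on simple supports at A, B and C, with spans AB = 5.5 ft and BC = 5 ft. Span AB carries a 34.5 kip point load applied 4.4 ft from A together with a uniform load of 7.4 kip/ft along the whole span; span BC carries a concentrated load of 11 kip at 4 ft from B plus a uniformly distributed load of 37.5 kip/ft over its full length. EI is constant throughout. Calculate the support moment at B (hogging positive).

Take M_B as the redundant. Released structure: two simple spans AB and BC with a hinge at B.
Discontinuity in slope at B on the released structure — sum the simple-span end rotations:
  span AB: point load 34.5 at a = 4.4: Pab(L + a)/(6LEI) = 50.09/EI
  span AB: UDL 7.4: wL³/(24EI) = 51.3/EI
  span BC: point load 11 at a = 4: Pab(L + b)/(6LEI) = 8.8/EI
  span BC: UDL 37.5: wL³/(24EI) = 195.3/EI
  relative rotation θ_0 = (101.4 + 204.1)/EI = 305.5/EI
A unit hogging moment at B produces rotation L₁/(3EI) + L₂/(3EI) = 3.5/EI.
Slope continuity at B: θ_0 = M_B·3.5/EI, so M_B = 305.5/3.5 = 87.29 kip·ft (hogging).

M_B = 87.29 kip·ft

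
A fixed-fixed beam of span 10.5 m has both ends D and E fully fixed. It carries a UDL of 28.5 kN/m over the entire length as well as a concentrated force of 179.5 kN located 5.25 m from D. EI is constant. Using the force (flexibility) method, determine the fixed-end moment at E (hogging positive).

Take the two fixed-end moments M_D, M_E as redundants; the released structure is the simple span DE.
On the primary (simply-supported) span, the end slopes from the loading are:
  at D: UDL 28.5: wL³/(24EI) = 1375/EI
  at E: UDL 28.5: wL³/(24EI) = 1375/EI
  at D: point load 179.5 at a = 5.25: Pab(L + b)/(6LEI) = 1237/EI
  at E: point load 179.5 at a = 5.25: Pab(L + a)/(6LEI) = 1237/EI
  θ_D0 = 2612/EI,  θ_E0 = 2612/EI
Flexibility coefficients: a unit moment at one end gives L/(3EI) there and L/(6EI) at the far end, so f₁₁ = f₂₂ = 3.5/EI and f₁₂ = f₂₁ = 1.75/EI.
Compatibility — zero rotation at each built-in end:
  3.5 M_D + 1.75 M_E = 2612
  1.75 M_D + 3.5 M_E = 2612
Solving the pair gives M_D = 497.4 kN·m and M_E = 497.4 kN·m (hogging).

M_E = 497.4 kN·m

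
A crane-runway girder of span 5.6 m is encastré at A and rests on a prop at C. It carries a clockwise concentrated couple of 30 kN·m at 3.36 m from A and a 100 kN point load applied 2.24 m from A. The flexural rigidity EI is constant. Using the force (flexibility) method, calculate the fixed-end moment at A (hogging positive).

M_A = 99.72 kN·m

Remove the prop at C; the released (primary) structure is a cantilever built in at A.
Primary-structure tip deflection at C by superposition:
  clockwise couple 30 at a = 3.36: M₀a(2L − a)/(2EI) = 395.1/EI
  point load 100 at a = 2.24: Pa²(3L − a)/(6EI) = 1218/EI
  δ_0 = 1613/EI
Tip deflection under a unit load at C: L³/(3EI) = 58.54/EI.
The prop prevents deflection at C: R_C = δ_0/δ_{CC} = 1613/58.54 = 27.55 kN.
Moment equilibrium about A: M_A = Σ(load moments about A) − R_C·L = 254 − 27.55×5.6 = 99.72 kN·m.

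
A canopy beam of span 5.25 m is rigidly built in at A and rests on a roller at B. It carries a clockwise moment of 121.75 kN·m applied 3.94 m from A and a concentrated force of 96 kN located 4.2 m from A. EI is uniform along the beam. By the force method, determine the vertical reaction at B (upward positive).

Remove the prop at B; the released (primary) structure is a cantilever built in at A.
Primary-structure tip deflection at B by superposition:
  clockwise couple 121.75 at a = 3.94: M₀a(2L − a)/(2EI) = 1573/EI
  point load 96 at a = 4.2: Pa²(3L − a)/(6EI) = 3260/EI
  δ_0 = 4833/EI
Flexibility coefficient — unit upward force at B: δ_{BB} = L³/(3EI) = 48.23/EI.
The prop prevents deflection at B: R_B = δ_0/δ_{BB} = 4833/48.23 = 100.2 kN.

R_B = 100.2 kN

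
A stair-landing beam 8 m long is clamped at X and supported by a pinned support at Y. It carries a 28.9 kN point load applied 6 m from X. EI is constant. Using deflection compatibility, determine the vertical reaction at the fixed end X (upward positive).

R_X = 10.61 kN

Choose R_Y as the redundant. The primary structure is the cantilever fixed at X.
Downward deflection at the released point Y due to the loads:
  point load 28.9 at a = 6: Pa²(3L − a)/(6EI) = 3121/EI
Flexibility coefficient — unit upward force at Y: δ_{YY} = L³/(3EI) = 170.7/EI.
The prop prevents deflection at Y: R_Y = δ_0/δ_{YY} = 3121/170.7 = 18.29 kN.
Vertical equilibrium: R_X = ΣP − R_Y = 28.9 − 18.29 = 10.61 kN.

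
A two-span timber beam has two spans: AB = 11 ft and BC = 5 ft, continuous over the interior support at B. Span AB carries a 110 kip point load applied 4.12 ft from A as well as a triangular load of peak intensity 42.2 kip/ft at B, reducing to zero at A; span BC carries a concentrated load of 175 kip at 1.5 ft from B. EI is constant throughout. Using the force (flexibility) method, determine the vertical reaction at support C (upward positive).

Release continuity at B by inserting a hinge; the redundant is the internal moment M_B. The primary structure is two simply-supported spans AB and BC.
End slopes at the hinge B, treating each span as simply supported:
  span AB: point load 110 at a = 4.12: Pab(L + a)/(6LEI) = 714.3/EI
  span AB: triangular load, peak 42.2: w₀L³/(45EI) = 1248/EI
  span BC: point load 175 at a = 1.5: Pab(L + b)/(6LEI) = 260.3/EI
  relative rotation θ_0 = (1962 + 260.3)/EI = 2223/EI
A unit hogging moment at B produces rotation L₁/(3EI) + L₂/(3EI) = 5.333/EI.
Compatibility: M_B·(L₁+L₂)/(3EI) = θ_0, giving M_B = 416.8 kip·ft (hogging).
Span BC, ΣM about C: R_B^{BC}·5 = 612.5 + 416.8, so R_B^{BC} = 205.9 kip and R_C = 175 − 205.9 = -30.86 kip.

R_C = -30.86 kip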